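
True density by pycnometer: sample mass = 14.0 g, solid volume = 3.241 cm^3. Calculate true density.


TD = 14.0 / 3.241 = 4.32 g/cm^3

4.32


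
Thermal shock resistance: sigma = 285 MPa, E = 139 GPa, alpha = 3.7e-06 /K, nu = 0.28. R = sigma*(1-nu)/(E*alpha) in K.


R = 285*(1-0.28)/(139*1000*3.7e-06) = 399 K

399


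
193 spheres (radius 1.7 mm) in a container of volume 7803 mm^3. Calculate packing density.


V_sphere = 4/3*pi*1.7^3 = 20.5795 mm^3
Total V = 193*20.5795 = 3971.8435 mm^3
PD = 3971.8435 / 7803 = 0.509

0.509


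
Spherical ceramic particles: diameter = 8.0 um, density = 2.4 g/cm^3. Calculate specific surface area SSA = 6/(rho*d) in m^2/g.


SSA = 6 / (2.4 * 8.0) = 0.313 m^2/g

0.313


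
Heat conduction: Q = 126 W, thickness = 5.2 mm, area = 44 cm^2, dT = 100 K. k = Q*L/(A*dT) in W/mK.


k = 126*5.2/1000/(44/10000*100) = 1.49 W/mK

1.49


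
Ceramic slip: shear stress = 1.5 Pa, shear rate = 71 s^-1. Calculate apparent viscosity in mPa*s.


eta = tau/gamma * 1000 = 1.5/71 * 1000 = 21.1 mPa*s

21.1


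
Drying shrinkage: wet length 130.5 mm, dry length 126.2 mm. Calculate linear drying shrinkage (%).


DS = (130.5 - 126.2) / 130.5 * 100 = 3.3%

3.3


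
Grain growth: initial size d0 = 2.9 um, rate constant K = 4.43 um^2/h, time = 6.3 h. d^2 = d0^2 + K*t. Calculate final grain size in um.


d^2 = 2.9^2 + 4.43*6.3 = 36.319
d = sqrt(36.319) = 6.03 um

6.03


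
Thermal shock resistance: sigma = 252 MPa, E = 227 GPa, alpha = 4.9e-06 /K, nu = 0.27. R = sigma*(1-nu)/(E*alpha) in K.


R = 252*(1-0.27)/(227*1000*4.9e-06) = 165 K

165


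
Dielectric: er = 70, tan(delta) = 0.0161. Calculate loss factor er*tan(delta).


Loss = 70 * 0.0161 = 1.127

1.127


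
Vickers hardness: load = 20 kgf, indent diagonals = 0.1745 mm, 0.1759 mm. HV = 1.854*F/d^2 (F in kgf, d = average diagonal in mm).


d_avg = (0.1745+0.1759)/2 = 0.1752 mm
HV = 1.854*20/0.1752^2 = 1208

1208


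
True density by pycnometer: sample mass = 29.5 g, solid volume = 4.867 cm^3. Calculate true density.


TD = 29.5 / 4.867 = 6.061 g/cm^3

6.061


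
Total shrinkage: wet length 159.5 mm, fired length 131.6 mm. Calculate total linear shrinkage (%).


TS = (159.5 - 131.6) / 159.5 * 100 = 17.49%

17.49


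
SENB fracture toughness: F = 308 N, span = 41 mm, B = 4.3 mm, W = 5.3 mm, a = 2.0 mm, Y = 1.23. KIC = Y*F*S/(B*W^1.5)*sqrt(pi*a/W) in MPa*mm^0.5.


KIC = 1.23*308*41/(4.3*5.3^1.5)*sqrt(pi*2.0/5.3) = 322.34

322.34


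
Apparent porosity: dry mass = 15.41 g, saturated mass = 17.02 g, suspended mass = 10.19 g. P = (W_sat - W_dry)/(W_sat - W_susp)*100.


P = (17.02 - 15.41) / (17.02 - 10.19) * 100 = 1.61 / 6.83 * 100 = 23.6%

23.6


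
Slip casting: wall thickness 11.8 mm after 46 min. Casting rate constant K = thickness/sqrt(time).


K = 11.8 / sqrt(46) = 11.8 / 6.7823 = 1.74 mm/min^0.5

1.74


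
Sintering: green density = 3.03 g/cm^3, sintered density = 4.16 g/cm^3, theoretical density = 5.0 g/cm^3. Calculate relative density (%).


Relative = 4.16 / 5.0 * 100 = 83.2%

83.2


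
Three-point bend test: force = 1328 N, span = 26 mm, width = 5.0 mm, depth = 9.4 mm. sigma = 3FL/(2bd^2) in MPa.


sigma = 3*1328*26/(2*5.0*9.4^2) = 117.2 MPa

117.2


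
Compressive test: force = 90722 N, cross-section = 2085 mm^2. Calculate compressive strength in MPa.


CS = 90722 / 2085 = 43.5 MPa

43.5


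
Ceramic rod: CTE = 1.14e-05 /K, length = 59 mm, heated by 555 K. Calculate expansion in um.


dL = 1.14e-05 * 59 * 555 * 1000 = 373.293 um

373.293


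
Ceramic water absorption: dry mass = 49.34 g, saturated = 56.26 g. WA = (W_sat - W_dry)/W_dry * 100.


WA = (56.26 - 49.34) / 49.34 * 100 = 14.03%

14.03


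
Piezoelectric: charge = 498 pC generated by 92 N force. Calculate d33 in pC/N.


d33 = 498 / 92 = 5.4 pC/N

5.4


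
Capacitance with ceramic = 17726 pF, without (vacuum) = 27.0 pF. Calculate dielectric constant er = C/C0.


er = 17726 / 27.0 = 656.52

656.52


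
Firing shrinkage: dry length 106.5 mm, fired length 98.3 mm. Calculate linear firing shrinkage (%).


FS = (106.5 - 98.3) / 106.5 * 100 = 7.7%

7.7


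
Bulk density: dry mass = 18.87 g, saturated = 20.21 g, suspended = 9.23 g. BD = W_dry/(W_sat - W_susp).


BD = 18.87 / (20.21 - 9.23) = 18.87 / 10.98 = 1.719 g/cm^3

1.719


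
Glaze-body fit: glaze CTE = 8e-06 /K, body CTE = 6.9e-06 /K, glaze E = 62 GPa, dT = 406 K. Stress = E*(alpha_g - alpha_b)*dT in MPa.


Stress = 62*1000*(8e-06 - 6.9e-06)*406 = 27.7 MPa

27.7


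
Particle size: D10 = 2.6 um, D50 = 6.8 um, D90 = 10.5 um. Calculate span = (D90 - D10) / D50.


Span = (10.5 - 2.6) / 6.8 = 7.9 / 6.8 = 1.162

1.162


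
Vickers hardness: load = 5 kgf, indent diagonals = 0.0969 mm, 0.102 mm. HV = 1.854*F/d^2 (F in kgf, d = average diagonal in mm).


d_avg = (0.0969+0.102)/2 = 0.09945 mm
HV = 1.854*5/0.09945^2 = 937

937


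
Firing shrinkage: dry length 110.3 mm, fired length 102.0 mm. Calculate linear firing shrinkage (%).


FS = (110.3 - 102.0) / 110.3 * 100 = 7.52%

7.52


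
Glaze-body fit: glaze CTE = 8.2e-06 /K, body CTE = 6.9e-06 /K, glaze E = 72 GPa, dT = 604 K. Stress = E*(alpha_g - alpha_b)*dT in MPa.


Stress = 72*1000*(8.2e-06 - 6.9e-06)*604 = 56.5 MPa

56.5


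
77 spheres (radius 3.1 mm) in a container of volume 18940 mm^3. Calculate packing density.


V_sphere = 4/3*pi*3.1^3 = 124.7882 mm^3
Total V = 77*124.7882 = 9608.6914 mm^3
PD = 9608.6914 / 18940 = 0.507

0.507


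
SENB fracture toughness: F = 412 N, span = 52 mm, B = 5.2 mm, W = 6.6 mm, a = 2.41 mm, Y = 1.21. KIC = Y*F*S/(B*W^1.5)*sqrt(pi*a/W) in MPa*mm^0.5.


KIC = 1.21*412*52/(5.2*6.6^1.5)*sqrt(pi*2.41/6.6) = 314.9

314.9


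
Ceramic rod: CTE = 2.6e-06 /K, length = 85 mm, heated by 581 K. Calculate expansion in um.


dL = 2.6e-06 * 85 * 581 * 1000 = 128.401 um

128.401


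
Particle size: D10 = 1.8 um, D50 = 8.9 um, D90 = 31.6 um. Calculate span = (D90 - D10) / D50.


Span = (31.6 - 1.8) / 8.9 = 29.8 / 8.9 = 3.348

3.348


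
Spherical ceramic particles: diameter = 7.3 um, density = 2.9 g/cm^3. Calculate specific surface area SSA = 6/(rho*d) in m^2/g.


SSA = 6 / (2.9 * 7.3) = 0.283 m^2/g

0.283


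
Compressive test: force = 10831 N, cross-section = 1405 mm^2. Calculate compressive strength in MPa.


CS = 10831 / 1405 = 7.7 MPa

7.7


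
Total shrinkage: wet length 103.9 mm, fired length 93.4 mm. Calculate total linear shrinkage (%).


TS = (103.9 - 93.4) / 103.9 * 100 = 10.11%

10.11


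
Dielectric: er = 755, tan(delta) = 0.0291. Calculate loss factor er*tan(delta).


Loss = 755 * 0.0291 = 21.971

21.971


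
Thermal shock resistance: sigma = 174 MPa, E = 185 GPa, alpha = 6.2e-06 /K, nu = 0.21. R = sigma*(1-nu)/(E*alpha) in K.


R = 174*(1-0.21)/(185*1000*6.2e-06) = 120 K

120


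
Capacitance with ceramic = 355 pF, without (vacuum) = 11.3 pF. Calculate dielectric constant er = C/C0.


er = 355 / 11.3 = 31.42

31.42


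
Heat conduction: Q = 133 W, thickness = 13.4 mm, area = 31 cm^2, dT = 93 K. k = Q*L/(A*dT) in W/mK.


k = 133*13.4/1000/(31/10000*93) = 6.18 W/mK

6.18


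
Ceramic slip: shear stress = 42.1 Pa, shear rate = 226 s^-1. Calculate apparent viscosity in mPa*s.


eta = tau/gamma * 1000 = 42.1/226 * 1000 = 186.3 mPa*s

186.3


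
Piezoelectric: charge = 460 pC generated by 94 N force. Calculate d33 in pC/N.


d33 = 460 / 94 = 4.9 pC/N

4.9


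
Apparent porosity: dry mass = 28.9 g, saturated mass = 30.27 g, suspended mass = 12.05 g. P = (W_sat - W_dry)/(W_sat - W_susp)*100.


P = (30.27 - 28.9) / (30.27 - 12.05) * 100 = 1.37 / 18.22 * 100 = 7.5%

7.5


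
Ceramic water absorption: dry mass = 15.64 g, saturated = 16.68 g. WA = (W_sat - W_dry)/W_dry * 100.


WA = (16.68 - 15.64) / 15.64 * 100 = 6.65%

6.65


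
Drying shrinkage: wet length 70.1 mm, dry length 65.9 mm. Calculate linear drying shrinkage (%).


DS = (70.1 - 65.9) / 70.1 * 100 = 5.99%

5.99


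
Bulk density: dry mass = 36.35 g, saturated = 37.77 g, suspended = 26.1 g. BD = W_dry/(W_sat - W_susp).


BD = 36.35 / (37.77 - 26.1) = 36.35 / 11.67 = 3.115 g/cm^3

3.115


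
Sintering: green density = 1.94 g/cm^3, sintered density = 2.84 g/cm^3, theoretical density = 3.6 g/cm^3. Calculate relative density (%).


Relative = 2.84 / 3.6 * 100 = 78.9%

78.9


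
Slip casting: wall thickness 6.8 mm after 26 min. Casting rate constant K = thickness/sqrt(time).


K = 6.8 / sqrt(26) = 6.8 / 5.099 = 1.334 mm/min^0.5

1.334


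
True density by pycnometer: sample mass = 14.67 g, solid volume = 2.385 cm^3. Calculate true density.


TD = 14.67 / 2.385 = 6.151 g/cm^3

6.151


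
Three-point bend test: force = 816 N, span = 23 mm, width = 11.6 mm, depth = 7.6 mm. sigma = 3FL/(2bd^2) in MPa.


sigma = 3*816*23/(2*11.6*7.6^2) = 42.0 MPa

42.0


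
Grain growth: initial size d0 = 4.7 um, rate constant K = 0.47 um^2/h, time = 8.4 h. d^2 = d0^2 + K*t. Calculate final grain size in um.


d^2 = 4.7^2 + 0.47*8.4 = 26.038
d = sqrt(26.038) = 5.1 um

5.1


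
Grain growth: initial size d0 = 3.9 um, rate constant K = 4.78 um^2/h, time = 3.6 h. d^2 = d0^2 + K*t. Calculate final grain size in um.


d^2 = 3.9^2 + 4.78*3.6 = 32.418
d = sqrt(32.418) = 5.69 um

5.69


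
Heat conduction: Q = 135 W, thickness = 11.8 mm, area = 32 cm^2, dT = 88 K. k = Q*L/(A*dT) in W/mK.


k = 135*11.8/1000/(32/10000*88) = 5.66 W/mK

5.66


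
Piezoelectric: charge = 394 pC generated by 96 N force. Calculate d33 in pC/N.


d33 = 394 / 96 = 4.1 pC/N

4.1


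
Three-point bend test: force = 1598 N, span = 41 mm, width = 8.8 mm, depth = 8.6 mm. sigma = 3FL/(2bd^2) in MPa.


sigma = 3*1598*41/(2*8.8*8.6^2) = 151.0 MPa

151.0


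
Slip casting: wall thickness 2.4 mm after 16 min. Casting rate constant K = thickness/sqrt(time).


K = 2.4 / sqrt(16) = 2.4 / 4.0 = 0.6 mm/min^0.5

0.6


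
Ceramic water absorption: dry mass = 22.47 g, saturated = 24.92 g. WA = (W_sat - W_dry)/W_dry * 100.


WA = (24.92 - 22.47) / 22.47 * 100 = 10.9%

10.9


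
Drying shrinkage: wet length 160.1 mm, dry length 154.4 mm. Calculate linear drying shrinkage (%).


DS = (160.1 - 154.4) / 160.1 * 100 = 3.56%

3.56


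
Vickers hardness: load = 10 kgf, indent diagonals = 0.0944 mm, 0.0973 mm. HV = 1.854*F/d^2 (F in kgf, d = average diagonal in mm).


d_avg = (0.0944+0.0973)/2 = 0.09585 mm
HV = 1.854*10/0.09585^2 = 2018

2018


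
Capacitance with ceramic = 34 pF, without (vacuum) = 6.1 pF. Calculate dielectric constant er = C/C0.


er = 34 / 6.1 = 5.57

5.57


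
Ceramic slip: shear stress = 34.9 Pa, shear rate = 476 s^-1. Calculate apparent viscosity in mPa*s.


eta = tau/gamma * 1000 = 34.9/476 * 1000 = 73.3 mPa*s

73.3


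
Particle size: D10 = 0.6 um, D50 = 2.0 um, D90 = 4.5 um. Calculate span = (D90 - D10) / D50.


Span = (4.5 - 0.6) / 2.0 = 3.9 / 2.0 = 1.95

1.95


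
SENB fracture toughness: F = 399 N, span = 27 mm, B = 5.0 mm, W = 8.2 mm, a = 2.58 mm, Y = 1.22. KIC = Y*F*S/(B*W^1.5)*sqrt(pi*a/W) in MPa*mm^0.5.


KIC = 1.22*399*27/(5.0*8.2^1.5)*sqrt(pi*2.58/8.2) = 111.3

111.3


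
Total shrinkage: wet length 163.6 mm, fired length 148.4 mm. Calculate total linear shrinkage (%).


TS = (163.6 - 148.4) / 163.6 * 100 = 9.29%

9.29


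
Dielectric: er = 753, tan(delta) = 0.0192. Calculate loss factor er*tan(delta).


Loss = 753 * 0.0192 = 14.458

14.458


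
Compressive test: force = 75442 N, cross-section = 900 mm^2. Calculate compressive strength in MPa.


CS = 75442 / 900 = 83.8 MPa

83.8


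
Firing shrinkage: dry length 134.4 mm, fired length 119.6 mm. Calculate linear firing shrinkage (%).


FS = (134.4 - 119.6) / 134.4 * 100 = 11.01%

11.01


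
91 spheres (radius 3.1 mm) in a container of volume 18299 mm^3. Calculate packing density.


V_sphere = 4/3*pi*3.1^3 = 124.7882 mm^3
Total V = 91*124.7882 = 11355.7262 mm^3
PD = 11355.7262 / 18299 = 0.621

0.621


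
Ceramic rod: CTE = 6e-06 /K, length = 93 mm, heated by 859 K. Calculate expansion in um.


dL = 6e-06 * 93 * 859 * 1000 = 479.322 um

479.322


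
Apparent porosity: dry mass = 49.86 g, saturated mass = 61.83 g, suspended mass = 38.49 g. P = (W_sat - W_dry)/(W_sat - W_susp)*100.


P = (61.83 - 49.86) / (61.83 - 38.49) * 100 = 11.97 / 23.34 * 100 = 51.3%

51.3


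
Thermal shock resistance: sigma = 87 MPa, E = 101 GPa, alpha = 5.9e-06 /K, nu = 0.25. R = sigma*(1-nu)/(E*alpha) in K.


R = 87*(1-0.25)/(101*1000*5.9e-06) = 109 K

109


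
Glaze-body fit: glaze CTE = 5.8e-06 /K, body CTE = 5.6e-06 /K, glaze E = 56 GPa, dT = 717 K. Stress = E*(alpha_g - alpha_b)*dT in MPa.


Stress = 56*1000*(5.8e-06 - 5.6e-06)*717 = 8.0 MPa

8.0


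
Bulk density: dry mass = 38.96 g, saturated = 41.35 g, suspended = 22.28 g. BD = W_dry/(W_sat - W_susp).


BD = 38.96 / (41.35 - 22.28) = 38.96 / 19.07 = 2.043 g/cm^3

2.043


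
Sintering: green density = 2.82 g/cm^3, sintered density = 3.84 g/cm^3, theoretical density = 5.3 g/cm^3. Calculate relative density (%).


Relative = 3.84 / 5.3 * 100 = 72.5%

72.5


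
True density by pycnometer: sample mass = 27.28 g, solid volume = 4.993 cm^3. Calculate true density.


TD = 27.28 / 4.993 = 5.464 g/cm^3

5.464


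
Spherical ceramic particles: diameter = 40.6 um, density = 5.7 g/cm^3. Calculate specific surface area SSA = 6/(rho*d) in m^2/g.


SSA = 6 / (5.7 * 40.6) = 0.026 m^2/g

0.026


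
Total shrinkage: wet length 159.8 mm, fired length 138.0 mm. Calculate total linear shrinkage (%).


TS = (159.8 - 138.0) / 159.8 * 100 = 13.64%

13.64


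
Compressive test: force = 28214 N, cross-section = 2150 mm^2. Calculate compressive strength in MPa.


CS = 28214 / 2150 = 13.1 MPa

13.1


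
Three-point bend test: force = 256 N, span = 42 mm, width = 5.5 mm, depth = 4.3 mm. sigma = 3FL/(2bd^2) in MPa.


sigma = 3*256*42/(2*5.5*4.3^2) = 158.6 MPa

158.6


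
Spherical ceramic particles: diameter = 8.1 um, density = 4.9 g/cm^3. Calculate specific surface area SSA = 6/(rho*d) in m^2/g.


SSA = 6 / (4.9 * 8.1) = 0.151 m^2/g

0.151


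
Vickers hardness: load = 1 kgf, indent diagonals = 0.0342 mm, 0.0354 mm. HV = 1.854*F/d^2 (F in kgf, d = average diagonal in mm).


d_avg = (0.0342+0.0354)/2 = 0.0348 mm
HV = 1.854*1/0.0348^2 = 1531

1531


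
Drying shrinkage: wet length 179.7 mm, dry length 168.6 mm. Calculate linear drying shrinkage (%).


DS = (179.7 - 168.6) / 179.7 * 100 = 6.18%

6.18


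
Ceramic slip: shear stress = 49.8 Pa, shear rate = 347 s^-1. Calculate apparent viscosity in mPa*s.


eta = tau/gamma * 1000 = 49.8/347 * 1000 = 143.5 mPa*s

143.5


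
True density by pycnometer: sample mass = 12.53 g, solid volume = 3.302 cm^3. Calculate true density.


TD = 12.53 / 3.302 = 3.795 g/cm^3

3.795


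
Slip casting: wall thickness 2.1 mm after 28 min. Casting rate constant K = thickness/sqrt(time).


K = 2.1 / sqrt(28) = 2.1 / 5.2915 = 0.397 mm/min^0.5

0.397


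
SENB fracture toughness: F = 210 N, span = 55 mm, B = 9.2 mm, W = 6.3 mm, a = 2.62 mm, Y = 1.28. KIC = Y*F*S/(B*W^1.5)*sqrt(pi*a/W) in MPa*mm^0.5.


KIC = 1.28*210*55/(9.2*6.3^1.5)*sqrt(pi*2.62/6.3) = 116.16

116.16


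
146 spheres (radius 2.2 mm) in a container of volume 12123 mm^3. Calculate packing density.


V_sphere = 4/3*pi*2.2^3 = 44.6022 mm^3
Total V = 146*44.6022 = 6511.9212 mm^3
PD = 6511.9212 / 12123 = 0.537

0.537


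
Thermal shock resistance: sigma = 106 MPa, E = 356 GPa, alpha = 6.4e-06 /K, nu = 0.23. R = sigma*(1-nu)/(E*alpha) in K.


R = 106*(1-0.23)/(356*1000*6.4e-06) = 36 K

36


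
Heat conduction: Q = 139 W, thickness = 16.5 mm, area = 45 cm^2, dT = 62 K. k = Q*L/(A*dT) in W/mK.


k = 139*16.5/1000/(45/10000*62) = 8.22 W/mK

8.22


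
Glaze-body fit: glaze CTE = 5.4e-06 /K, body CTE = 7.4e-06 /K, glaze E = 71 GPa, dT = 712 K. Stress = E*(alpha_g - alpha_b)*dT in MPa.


Stress = 71*1000*(5.4e-06 - 7.4e-06)*712 = -101.1 MPa

-101.1


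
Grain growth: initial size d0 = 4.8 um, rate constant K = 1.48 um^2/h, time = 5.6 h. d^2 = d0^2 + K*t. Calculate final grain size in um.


d^2 = 4.8^2 + 1.48*5.6 = 31.328
d = sqrt(31.328) = 5.6 um

5.6


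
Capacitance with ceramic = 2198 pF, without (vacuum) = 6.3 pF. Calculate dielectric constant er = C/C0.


er = 2198 / 6.3 = 348.89

348.89


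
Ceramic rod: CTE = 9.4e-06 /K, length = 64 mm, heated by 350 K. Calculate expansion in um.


dL = 9.4e-06 * 64 * 350 * 1000 = 210.56 um

210.56


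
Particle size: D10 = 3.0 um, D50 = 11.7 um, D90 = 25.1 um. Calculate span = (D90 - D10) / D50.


Span = (25.1 - 3.0) / 11.7 = 22.1 / 11.7 = 1.889

1.889


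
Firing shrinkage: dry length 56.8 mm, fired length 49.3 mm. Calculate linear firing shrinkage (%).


FS = (56.8 - 49.3) / 56.8 * 100 = 13.2%

13.2


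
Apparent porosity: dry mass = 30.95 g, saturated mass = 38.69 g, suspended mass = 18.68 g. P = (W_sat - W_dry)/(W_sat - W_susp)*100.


P = (38.69 - 30.95) / (38.69 - 18.68) * 100 = 7.74 / 20.01 * 100 = 38.7%

38.7


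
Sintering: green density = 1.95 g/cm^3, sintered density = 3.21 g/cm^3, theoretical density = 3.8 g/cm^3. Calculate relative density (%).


Relative = 3.21 / 3.8 * 100 = 84.5%

84.5


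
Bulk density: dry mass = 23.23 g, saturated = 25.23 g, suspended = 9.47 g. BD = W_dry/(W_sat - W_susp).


BD = 23.23 / (25.23 - 9.47) = 23.23 / 15.76 = 1.474 g/cm^3

1.474


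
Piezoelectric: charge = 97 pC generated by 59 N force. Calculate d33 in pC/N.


d33 = 97 / 59 = 1.6 pC/N

1.6


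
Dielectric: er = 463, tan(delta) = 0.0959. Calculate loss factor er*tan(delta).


Loss = 463 * 0.0959 = 44.402

44.402


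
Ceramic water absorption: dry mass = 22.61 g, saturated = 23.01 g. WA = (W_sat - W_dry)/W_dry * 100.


WA = (23.01 - 22.61) / 22.61 * 100 = 1.77%

1.77


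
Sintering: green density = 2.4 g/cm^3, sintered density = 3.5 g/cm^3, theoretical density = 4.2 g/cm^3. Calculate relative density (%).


Relative = 3.5 / 4.2 * 100 = 83.3%

83.3


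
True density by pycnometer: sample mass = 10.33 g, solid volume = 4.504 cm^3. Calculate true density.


TD = 10.33 / 4.504 = 2.294 g/cm^3

2.294


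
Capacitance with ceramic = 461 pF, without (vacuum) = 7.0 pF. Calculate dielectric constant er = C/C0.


er = 461 / 7.0 = 65.86

65.86


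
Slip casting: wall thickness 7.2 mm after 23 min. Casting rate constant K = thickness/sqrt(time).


K = 7.2 / sqrt(23) = 7.2 / 4.7958 = 1.501 mm/min^0.5

1.501


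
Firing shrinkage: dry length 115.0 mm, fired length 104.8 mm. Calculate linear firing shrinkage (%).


FS = (115.0 - 104.8) / 115.0 * 100 = 8.87%

8.87


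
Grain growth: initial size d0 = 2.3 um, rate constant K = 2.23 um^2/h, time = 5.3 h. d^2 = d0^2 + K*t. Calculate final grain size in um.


d^2 = 2.3^2 + 2.23*5.3 = 17.109
d = sqrt(17.109) = 4.14 um

4.14


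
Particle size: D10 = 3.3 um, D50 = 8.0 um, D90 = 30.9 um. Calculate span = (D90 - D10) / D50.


Span = (30.9 - 3.3) / 8.0 = 27.6 / 8.0 = 3.45

3.45


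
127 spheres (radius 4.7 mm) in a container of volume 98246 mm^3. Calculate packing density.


V_sphere = 4/3*pi*4.7^3 = 434.8928 mm^3
Total V = 127*434.8928 = 55231.3856 mm^3
PD = 55231.3856 / 98246 = 0.562

0.562


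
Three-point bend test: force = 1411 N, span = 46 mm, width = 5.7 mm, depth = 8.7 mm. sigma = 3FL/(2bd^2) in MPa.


sigma = 3*1411*46/(2*5.7*8.7^2) = 225.7 MPa

225.7


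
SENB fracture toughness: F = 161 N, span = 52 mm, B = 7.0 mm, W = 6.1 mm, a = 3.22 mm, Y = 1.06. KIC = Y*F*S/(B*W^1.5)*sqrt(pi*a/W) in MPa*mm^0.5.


KIC = 1.06*161*52/(7.0*6.1^1.5)*sqrt(pi*3.22/6.1) = 108.36

108.36


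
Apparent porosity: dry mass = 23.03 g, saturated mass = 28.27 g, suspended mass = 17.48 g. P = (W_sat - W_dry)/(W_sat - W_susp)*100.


P = (28.27 - 23.03) / (28.27 - 17.48) * 100 = 5.24 / 10.79 * 100 = 48.6%

48.6


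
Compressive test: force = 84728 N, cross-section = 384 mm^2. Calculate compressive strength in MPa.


CS = 84728 / 384 = 220.6 MPa

220.6


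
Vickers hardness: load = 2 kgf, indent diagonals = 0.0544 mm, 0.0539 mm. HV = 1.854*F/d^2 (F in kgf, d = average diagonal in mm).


d_avg = (0.0544+0.0539)/2 = 0.05415 mm
HV = 1.854*2/0.05415^2 = 1265

1265


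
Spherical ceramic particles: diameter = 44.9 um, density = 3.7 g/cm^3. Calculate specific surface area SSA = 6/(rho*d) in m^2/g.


SSA = 6 / (3.7 * 44.9) = 0.036 m^2/g

0.036


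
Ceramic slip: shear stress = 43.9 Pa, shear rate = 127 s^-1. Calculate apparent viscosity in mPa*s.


eta = tau/gamma * 1000 = 43.9/127 * 1000 = 345.7 mPa*s

345.7


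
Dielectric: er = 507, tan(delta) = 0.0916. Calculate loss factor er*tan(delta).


Loss = 507 * 0.0916 = 46.441

46.441


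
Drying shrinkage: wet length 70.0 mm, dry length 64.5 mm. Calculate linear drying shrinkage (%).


DS = (70.0 - 64.5) / 70.0 * 100 = 7.86%

7.86


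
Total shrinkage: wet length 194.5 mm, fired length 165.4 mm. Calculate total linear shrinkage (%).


TS = (194.5 - 165.4) / 194.5 * 100 = 14.96%

14.96


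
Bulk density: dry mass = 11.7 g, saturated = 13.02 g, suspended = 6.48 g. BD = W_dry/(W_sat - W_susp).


BD = 11.7 / (13.02 - 6.48) = 11.7 / 6.54 = 1.789 g/cm^3

1.789


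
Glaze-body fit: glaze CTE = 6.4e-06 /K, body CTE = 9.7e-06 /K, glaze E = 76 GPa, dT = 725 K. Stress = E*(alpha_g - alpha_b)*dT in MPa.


Stress = 76*1000*(6.4e-06 - 9.7e-06)*725 = -181.8 MPa

-181.8


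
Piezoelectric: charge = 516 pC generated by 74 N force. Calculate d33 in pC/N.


d33 = 516 / 74 = 7.0 pC/N

7.0


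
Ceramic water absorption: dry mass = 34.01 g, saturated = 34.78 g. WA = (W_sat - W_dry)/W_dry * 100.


WA = (34.78 - 34.01) / 34.01 * 100 = 2.26%

2.26


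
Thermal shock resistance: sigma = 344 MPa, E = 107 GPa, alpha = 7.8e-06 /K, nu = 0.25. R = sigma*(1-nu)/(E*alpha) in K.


R = 344*(1-0.25)/(107*1000*7.8e-06) = 309 K

309


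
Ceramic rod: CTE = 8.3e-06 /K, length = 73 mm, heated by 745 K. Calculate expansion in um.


dL = 8.3e-06 * 73 * 745 * 1000 = 451.396 um

451.396


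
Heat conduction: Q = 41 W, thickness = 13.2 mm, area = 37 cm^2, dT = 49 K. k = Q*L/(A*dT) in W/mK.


k = 41*13.2/1000/(37/10000*49) = 2.99 W/mK

2.99


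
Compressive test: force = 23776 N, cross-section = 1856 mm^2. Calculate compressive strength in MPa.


CS = 23776 / 1856 = 12.8 MPa

12.8


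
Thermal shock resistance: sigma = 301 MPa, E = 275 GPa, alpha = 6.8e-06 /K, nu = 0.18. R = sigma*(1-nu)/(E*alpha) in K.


R = 301*(1-0.18)/(275*1000*6.8e-06) = 132 K

132


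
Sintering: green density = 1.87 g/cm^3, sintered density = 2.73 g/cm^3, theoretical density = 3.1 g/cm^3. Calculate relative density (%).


Relative = 2.73 / 3.1 * 100 = 88.1%

88.1


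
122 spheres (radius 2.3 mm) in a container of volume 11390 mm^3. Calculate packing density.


V_sphere = 4/3*pi*2.3^3 = 50.965 mm^3
Total V = 122*50.965 = 6217.73 mm^3
PD = 6217.73 / 11390 = 0.546

0.546


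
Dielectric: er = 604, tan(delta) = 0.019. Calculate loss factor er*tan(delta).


Loss = 604 * 0.019 = 11.476

11.476


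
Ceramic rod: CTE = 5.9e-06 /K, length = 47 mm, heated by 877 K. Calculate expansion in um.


dL = 5.9e-06 * 47 * 877 * 1000 = 243.192 um

243.192


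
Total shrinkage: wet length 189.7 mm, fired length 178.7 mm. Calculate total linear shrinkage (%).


TS = (189.7 - 178.7) / 189.7 * 100 = 5.8%

5.8


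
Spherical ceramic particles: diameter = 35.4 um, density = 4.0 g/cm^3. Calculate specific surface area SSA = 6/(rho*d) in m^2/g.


SSA = 6 / (4.0 * 35.4) = 0.042 m^2/g

0.042


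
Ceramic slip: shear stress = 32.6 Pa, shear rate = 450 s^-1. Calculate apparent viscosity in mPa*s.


eta = tau/gamma * 1000 = 32.6/450 * 1000 = 72.4 mPa*s

72.4


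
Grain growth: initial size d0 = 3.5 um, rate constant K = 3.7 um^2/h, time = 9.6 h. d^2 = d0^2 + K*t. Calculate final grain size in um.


d^2 = 3.5^2 + 3.7*9.6 = 47.77
d = sqrt(47.77) = 6.91 um

6.91


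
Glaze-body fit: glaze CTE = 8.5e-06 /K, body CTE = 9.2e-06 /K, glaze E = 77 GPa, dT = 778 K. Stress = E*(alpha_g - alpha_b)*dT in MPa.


Stress = 77*1000*(8.5e-06 - 9.2e-06)*778 = -41.9 MPa

-41.9


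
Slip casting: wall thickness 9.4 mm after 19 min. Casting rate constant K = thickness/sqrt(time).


K = 9.4 / sqrt(19) = 9.4 / 4.3589 = 2.157 mm/min^0.5

2.157


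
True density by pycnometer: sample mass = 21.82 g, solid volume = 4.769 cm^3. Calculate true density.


TD = 21.82 / 4.769 = 4.575 g/cm^3

4.575


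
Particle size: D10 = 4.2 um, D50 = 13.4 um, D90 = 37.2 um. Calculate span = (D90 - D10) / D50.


Span = (37.2 - 4.2) / 13.4 = 33.0 / 13.4 = 2.463

2.463


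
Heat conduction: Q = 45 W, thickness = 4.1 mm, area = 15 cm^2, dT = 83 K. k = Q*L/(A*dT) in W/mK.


k = 45*4.1/1000/(15/10000*83) = 1.48 W/mK

1.48


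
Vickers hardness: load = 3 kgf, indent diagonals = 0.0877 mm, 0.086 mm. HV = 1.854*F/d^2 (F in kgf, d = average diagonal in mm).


d_avg = (0.0877+0.086)/2 = 0.08685 mm
HV = 1.854*3/0.08685^2 = 737

737


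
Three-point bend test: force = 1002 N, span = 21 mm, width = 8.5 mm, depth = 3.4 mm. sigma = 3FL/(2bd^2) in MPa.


sigma = 3*1002*21/(2*8.5*3.4^2) = 321.2 MPa

321.2


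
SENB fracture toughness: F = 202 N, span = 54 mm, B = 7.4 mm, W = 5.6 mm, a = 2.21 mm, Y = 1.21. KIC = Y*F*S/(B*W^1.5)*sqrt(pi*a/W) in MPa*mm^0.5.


KIC = 1.21*202*54/(7.4*5.6^1.5)*sqrt(pi*2.21/5.6) = 149.86

149.86


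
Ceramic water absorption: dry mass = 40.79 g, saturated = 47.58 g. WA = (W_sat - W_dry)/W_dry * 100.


WA = (47.58 - 40.79) / 40.79 * 100 = 16.65%

16.65


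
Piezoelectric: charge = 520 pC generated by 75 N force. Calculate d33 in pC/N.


d33 = 520 / 75 = 6.9 pC/N

6.9


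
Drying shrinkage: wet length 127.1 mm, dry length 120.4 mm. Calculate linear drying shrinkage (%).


DS = (127.1 - 120.4) / 127.1 * 100 = 5.27%

5.27


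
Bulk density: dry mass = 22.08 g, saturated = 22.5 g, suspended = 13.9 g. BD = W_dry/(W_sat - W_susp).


BD = 22.08 / (22.5 - 13.9) = 22.08 / 8.6 = 2.567 g/cm^3

2.567


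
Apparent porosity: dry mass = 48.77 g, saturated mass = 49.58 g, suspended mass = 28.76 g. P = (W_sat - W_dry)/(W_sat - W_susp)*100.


P = (49.58 - 48.77) / (49.58 - 28.76) * 100 = 0.81 / 20.82 * 100 = 3.9%

3.9


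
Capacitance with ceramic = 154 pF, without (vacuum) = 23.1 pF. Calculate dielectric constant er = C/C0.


er = 154 / 23.1 = 6.67

6.67


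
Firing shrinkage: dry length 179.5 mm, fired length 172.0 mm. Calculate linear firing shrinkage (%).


FS = (179.5 - 172.0) / 179.5 * 100 = 4.18%

4.18


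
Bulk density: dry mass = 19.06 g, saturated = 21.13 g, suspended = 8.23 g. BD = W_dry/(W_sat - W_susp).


BD = 19.06 / (21.13 - 8.23) = 19.06 / 12.9 = 1.478 g/cm^3

1.478


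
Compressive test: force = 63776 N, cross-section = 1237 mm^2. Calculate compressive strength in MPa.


CS = 63776 / 1237 = 51.6 MPa

51.6


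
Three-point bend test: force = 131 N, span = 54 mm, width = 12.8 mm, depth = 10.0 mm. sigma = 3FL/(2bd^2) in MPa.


sigma = 3*131*54/(2*12.8*10.0^2) = 8.3 MPa

8.3


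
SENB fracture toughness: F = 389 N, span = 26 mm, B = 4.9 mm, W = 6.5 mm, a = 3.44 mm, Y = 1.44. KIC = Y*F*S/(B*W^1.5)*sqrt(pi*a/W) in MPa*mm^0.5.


KIC = 1.44*389*26/(4.9*6.5^1.5)*sqrt(pi*3.44/6.5) = 231.27

231.27


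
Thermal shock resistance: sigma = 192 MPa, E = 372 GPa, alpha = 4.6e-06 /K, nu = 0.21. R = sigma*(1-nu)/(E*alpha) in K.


R = 192*(1-0.21)/(372*1000*4.6e-06) = 89 K

89


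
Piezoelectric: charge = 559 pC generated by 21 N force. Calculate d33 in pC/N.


d33 = 559 / 21 = 26.6 pC/N

26.6


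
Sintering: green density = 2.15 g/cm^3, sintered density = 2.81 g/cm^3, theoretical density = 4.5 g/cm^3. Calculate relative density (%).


Relative = 2.81 / 4.5 * 100 = 62.4%

62.4


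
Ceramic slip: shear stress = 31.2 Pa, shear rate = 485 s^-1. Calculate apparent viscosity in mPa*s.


eta = tau/gamma * 1000 = 31.2/485 * 1000 = 64.3 mPa*s

64.3


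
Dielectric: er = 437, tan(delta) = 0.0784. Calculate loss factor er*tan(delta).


Loss = 437 * 0.0784 = 34.261

34.261


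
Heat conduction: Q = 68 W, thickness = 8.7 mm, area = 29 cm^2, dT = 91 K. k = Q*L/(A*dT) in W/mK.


k = 68*8.7/1000/(29/10000*91) = 2.24 W/mK

2.24


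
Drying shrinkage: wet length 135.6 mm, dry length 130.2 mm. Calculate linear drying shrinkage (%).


DS = (135.6 - 130.2) / 135.6 * 100 = 3.98%

3.98


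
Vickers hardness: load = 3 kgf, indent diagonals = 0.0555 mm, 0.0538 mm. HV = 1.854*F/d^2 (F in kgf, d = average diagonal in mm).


d_avg = (0.0555+0.0538)/2 = 0.05465 mm
HV = 1.854*3/0.05465^2 = 1862

1862


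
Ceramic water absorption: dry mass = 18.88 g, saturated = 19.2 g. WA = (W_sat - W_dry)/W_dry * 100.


WA = (19.2 - 18.88) / 18.88 * 100 = 1.69%

1.69


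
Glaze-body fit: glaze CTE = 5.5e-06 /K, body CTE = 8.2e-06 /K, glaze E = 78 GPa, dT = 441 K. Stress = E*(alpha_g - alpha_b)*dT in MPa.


Stress = 78*1000*(5.5e-06 - 8.2e-06)*441 = -92.9 MPa

-92.9


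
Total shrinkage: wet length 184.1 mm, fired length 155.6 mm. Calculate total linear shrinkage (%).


TS = (184.1 - 155.6) / 184.1 * 100 = 15.48%

15.48


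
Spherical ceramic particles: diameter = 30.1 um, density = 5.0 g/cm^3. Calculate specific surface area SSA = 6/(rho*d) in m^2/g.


SSA = 6 / (5.0 * 30.1) = 0.04 m^2/g

0.04


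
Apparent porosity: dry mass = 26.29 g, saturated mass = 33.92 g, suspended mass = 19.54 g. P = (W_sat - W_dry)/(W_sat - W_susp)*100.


P = (33.92 - 26.29) / (33.92 - 19.54) * 100 = 7.63 / 14.38 * 100 = 53.1%

53.1


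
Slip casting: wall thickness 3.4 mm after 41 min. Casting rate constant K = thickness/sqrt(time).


K = 3.4 / sqrt(41) = 3.4 / 6.4031 = 0.531 mm/min^0.5

0.531


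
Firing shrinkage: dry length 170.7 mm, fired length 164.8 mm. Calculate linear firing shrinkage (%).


FS = (170.7 - 164.8) / 170.7 * 100 = 3.46%

3.46


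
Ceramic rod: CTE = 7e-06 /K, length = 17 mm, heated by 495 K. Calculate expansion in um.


dL = 7e-06 * 17 * 495 * 1000 = 58.905 um

58.905


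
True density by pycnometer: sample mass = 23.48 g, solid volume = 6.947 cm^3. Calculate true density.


TD = 23.48 / 6.947 = 3.38 g/cm^3

3.38


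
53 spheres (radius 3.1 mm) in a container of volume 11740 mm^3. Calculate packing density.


V_sphere = 4/3*pi*3.1^3 = 124.7882 mm^3
Total V = 53*124.7882 = 6613.7746 mm^3
PD = 6613.7746 / 11740 = 0.563

0.563


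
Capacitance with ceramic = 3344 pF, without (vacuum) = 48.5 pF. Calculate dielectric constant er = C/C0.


er = 3344 / 48.5 = 68.95

68.95


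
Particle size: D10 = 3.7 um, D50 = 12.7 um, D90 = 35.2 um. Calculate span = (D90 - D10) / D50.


Span = (35.2 - 3.7) / 12.7 = 31.5 / 12.7 = 2.48

2.48


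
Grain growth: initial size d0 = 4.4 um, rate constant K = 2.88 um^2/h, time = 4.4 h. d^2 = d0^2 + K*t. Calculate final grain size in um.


d^2 = 4.4^2 + 2.88*4.4 = 32.032
d = sqrt(32.032) = 5.66 um

5.66


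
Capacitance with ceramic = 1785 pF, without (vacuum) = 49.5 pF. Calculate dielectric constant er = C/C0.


er = 1785 / 49.5 = 36.06

36.06


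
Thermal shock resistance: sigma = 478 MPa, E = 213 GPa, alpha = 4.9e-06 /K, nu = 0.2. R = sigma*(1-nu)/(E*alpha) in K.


R = 478*(1-0.2)/(213*1000*4.9e-06) = 366 K

366


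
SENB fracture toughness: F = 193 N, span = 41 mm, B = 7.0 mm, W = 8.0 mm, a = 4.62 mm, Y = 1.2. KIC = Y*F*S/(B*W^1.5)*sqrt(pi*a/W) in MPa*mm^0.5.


KIC = 1.2*193*41/(7.0*8.0^1.5)*sqrt(pi*4.62/8.0) = 80.75

80.75


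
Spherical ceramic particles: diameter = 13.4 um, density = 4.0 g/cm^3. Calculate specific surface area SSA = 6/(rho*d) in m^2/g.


SSA = 6 / (4.0 * 13.4) = 0.112 m^2/g

0.112


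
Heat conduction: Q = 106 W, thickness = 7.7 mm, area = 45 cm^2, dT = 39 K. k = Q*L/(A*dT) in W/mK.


k = 106*7.7/1000/(45/10000*39) = 4.65 W/mK

4.65


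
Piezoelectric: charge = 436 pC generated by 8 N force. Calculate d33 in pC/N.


d33 = 436 / 8 = 54.5 pC/N

54.5


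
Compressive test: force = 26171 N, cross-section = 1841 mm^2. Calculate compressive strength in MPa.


CS = 26171 / 1841 = 14.2 MPa

14.2


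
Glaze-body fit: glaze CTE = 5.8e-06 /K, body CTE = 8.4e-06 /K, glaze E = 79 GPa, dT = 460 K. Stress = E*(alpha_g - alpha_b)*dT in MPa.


Stress = 79*1000*(5.8e-06 - 8.4e-06)*460 = -94.5 MPa

-94.5


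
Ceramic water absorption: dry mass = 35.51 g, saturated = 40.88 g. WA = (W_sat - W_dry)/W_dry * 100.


WA = (40.88 - 35.51) / 35.51 * 100 = 15.12%

15.12


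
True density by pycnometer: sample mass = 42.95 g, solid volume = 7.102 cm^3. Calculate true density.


TD = 42.95 / 7.102 = 6.048 g/cm^3

6.048


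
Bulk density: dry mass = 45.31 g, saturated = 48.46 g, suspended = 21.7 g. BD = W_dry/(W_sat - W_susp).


BD = 45.31 / (48.46 - 21.7) = 45.31 / 26.76 = 1.693 g/cm^3

1.693


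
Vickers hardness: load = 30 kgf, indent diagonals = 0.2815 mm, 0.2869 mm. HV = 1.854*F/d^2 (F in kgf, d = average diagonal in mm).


d_avg = (0.2815+0.2869)/2 = 0.2842 mm
HV = 1.854*30/0.2842^2 = 689

689


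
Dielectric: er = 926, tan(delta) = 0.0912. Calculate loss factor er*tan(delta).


Loss = 926 * 0.0912 = 84.451

84.451


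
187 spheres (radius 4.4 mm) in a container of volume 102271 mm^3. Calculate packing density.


V_sphere = 4/3*pi*4.4^3 = 356.8179 mm^3
Total V = 187*356.8179 = 66724.9473 mm^3
PD = 66724.9473 / 102271 = 0.652

0.652


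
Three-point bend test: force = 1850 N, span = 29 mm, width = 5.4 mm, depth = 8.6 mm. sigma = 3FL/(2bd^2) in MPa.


sigma = 3*1850*29/(2*5.4*8.6^2) = 201.5 MPa

201.5


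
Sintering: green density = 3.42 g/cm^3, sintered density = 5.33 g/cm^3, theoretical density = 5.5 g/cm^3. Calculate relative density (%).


Relative = 5.33 / 5.5 * 100 = 96.9%

96.9


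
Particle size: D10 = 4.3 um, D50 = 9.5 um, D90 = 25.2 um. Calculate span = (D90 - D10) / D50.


Span = (25.2 - 4.3) / 9.5 = 20.9 / 9.5 = 2.2

2.2


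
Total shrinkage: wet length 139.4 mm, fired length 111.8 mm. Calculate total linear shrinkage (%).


TS = (139.4 - 111.8) / 139.4 * 100 = 19.8%

19.8


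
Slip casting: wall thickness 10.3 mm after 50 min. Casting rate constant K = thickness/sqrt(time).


K = 10.3 / sqrt(50) = 10.3 / 7.0711 = 1.457 mm/min^0.5

1.457


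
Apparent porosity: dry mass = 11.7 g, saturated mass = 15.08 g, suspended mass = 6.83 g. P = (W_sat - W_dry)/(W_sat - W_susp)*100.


P = (15.08 - 11.7) / (15.08 - 6.83) * 100 = 3.38 / 8.25 * 100 = 41.0%

41.0


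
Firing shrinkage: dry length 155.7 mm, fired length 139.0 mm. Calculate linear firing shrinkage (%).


FS = (155.7 - 139.0) / 155.7 * 100 = 10.73%

10.73


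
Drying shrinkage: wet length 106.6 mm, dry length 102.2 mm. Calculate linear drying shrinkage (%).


DS = (106.6 - 102.2) / 106.6 * 100 = 4.13%

4.13


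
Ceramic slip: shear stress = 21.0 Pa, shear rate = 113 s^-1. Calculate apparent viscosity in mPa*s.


eta = tau/gamma * 1000 = 21.0/113 * 1000 = 185.8 mPa*s

185.8


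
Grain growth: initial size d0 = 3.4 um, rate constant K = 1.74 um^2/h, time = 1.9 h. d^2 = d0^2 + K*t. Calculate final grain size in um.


d^2 = 3.4^2 + 1.74*1.9 = 14.866
d = sqrt(14.866) = 3.86 um

3.86


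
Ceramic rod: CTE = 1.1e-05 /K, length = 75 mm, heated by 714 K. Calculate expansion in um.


dL = 1.1e-05 * 75 * 714 * 1000 = 589.05 um

589.05


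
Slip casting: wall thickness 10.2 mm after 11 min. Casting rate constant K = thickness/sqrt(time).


K = 10.2 / sqrt(11) = 10.2 / 3.3166 = 3.075 mm/min^0.5

3.075


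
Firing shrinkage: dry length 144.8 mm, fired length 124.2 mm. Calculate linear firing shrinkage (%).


FS = (144.8 - 124.2) / 144.8 * 100 = 14.23%

14.23


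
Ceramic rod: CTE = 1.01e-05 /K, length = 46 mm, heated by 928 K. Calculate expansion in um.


dL = 1.01e-05 * 46 * 928 * 1000 = 431.149 um

431.149


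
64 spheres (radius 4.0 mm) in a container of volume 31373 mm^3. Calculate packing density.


V_sphere = 4/3*pi*4.0^3 = 268.0826 mm^3
Total V = 64*268.0826 = 17157.2864 mm^3
PD = 17157.2864 / 31373 = 0.547

0.547


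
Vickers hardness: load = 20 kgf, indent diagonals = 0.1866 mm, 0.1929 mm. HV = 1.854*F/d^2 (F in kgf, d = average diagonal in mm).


d_avg = (0.1866+0.1929)/2 = 0.18975 mm
HV = 1.854*20/0.18975^2 = 1030

1030


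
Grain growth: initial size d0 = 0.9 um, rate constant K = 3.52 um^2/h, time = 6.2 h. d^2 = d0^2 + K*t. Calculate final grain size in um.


d^2 = 0.9^2 + 3.52*6.2 = 22.634
d = sqrt(22.634) = 4.76 um

4.76


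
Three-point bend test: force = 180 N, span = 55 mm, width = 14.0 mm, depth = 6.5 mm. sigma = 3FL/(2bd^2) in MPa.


sigma = 3*180*55/(2*14.0*6.5^2) = 25.1 MPa

25.1


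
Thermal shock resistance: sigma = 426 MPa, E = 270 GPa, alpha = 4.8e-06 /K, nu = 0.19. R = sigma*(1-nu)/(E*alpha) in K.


R = 426*(1-0.19)/(270*1000*4.8e-06) = 266 K

266


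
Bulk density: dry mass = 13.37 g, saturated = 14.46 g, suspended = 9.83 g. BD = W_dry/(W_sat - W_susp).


BD = 13.37 / (14.46 - 9.83) = 13.37 / 4.63 = 2.888 g/cm^3

2.888


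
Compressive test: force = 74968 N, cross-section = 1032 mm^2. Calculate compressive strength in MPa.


CS = 74968 / 1032 = 72.6 MPa

72.6


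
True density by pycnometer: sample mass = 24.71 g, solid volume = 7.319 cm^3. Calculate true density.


TD = 24.71 / 7.319 = 3.376 g/cm^3

3.376


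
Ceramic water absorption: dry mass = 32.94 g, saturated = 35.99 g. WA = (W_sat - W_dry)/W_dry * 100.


WA = (35.99 - 32.94) / 32.94 * 100 = 9.26%

9.26


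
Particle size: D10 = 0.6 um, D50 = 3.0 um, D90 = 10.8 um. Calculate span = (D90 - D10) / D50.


Span = (10.8 - 0.6) / 3.0 = 10.2 / 3.0 = 3.4

3.4


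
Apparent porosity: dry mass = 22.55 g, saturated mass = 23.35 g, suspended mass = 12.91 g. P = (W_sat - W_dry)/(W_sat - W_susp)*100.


P = (23.35 - 22.55) / (23.35 - 12.91) * 100 = 0.8 / 10.44 * 100 = 7.7%

7.7


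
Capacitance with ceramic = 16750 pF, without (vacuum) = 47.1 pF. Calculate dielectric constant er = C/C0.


er = 16750 / 47.1 = 355.63

355.63


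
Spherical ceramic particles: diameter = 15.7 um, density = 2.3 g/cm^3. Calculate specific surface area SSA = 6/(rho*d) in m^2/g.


SSA = 6 / (2.3 * 15.7) = 0.166 m^2/g

0.166


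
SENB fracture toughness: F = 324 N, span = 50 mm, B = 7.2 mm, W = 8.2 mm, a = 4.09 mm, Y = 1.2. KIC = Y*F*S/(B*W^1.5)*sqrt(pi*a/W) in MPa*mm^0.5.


KIC = 1.2*324*50/(7.2*8.2^1.5)*sqrt(pi*4.09/8.2) = 143.94

143.94


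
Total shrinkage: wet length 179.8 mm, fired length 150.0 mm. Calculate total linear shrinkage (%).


TS = (179.8 - 150.0) / 179.8 * 100 = 16.57%

16.57


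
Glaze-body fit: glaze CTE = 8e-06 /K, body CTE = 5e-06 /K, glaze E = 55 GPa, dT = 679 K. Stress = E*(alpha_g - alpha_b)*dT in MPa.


Stress = 55*1000*(8e-06 - 5e-06)*679 = 112.0 MPa

112.0


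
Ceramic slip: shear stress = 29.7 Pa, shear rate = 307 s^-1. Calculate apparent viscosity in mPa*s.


eta = tau/gamma * 1000 = 29.7/307 * 1000 = 96.7 mPa*s

96.7


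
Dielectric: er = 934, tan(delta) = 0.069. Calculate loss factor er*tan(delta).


Loss = 934 * 0.069 = 64.446

64.446


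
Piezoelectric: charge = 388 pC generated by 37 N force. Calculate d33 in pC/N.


d33 = 388 / 37 = 10.5 pC/N

10.5
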